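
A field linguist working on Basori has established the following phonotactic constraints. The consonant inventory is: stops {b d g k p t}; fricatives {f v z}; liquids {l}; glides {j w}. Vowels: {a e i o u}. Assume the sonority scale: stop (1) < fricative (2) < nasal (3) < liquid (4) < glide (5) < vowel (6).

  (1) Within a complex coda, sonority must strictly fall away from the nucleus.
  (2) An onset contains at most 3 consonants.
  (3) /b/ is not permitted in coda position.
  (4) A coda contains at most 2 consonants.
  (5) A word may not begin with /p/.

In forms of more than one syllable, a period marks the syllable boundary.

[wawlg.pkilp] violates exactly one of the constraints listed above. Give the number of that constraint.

4

[wawlg.pkilp]: syllable 1 coda /wlg/ has 3 consonants (> 2).
This is a violation of constraint 4: "A coda contains at most 2 consonants."
The remaining constraints (1, 2, 3, 5) are satisfied.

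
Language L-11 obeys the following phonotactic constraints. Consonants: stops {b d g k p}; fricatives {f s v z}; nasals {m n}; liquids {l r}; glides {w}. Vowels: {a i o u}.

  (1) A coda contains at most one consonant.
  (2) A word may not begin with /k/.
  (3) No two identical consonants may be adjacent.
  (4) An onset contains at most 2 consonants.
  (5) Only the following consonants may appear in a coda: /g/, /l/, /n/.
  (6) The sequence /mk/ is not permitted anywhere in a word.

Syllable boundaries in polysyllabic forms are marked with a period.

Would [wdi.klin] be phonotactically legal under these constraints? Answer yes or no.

yes

[wdi.klin] — σ1 onset /wd/ (2C), coda /∅/ ok; σ2 onset /kl/ (2C), coda /n/ ok → phonotactically legal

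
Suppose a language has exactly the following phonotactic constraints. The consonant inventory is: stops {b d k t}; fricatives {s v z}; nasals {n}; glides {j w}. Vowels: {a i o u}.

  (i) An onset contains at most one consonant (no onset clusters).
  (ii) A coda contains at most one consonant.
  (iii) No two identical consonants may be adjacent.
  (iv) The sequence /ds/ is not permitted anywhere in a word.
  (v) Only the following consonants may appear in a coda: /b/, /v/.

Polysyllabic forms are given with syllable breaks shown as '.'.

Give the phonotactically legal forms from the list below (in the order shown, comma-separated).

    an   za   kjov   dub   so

an — violates constraint (v): syllable 1 coda contains /n/, which is not a licensed coda consonant → phonotactically illegal
za — σ1 onset /z/, coda /∅/ ok → phonotactically legal
kjov — violates constraint (i): syllable 1 onset /kj/ has 2 consonants (> 1) → phonotactically illegal
dub — σ1 onset /d/, coda /b/ ok → phonotactically legal
so — σ1 onset /s/, coda /∅/ ok → phonotactically legal

za, dub, so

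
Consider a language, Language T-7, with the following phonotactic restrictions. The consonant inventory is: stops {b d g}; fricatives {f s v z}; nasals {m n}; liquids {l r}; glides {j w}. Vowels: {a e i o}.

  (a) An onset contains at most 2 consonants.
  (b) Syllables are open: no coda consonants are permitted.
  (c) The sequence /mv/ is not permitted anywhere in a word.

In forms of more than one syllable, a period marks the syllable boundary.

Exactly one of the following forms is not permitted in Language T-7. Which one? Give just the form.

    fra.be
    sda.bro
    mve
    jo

mve

fra.be — σ1 onset /fr/ (2C), coda /∅/ ok; σ2 onset /b/, coda /∅/ ok → permitted
sda.bro — σ1 onset /sd/ (2C), coda /∅/ ok; σ2 onset /br/ (2C), coda /∅/ ok → permitted
mve — violates constraint (c): contains banned sequence /mv/ → not permitted
jo — σ1 onset /j/, coda /∅/ ok → permitted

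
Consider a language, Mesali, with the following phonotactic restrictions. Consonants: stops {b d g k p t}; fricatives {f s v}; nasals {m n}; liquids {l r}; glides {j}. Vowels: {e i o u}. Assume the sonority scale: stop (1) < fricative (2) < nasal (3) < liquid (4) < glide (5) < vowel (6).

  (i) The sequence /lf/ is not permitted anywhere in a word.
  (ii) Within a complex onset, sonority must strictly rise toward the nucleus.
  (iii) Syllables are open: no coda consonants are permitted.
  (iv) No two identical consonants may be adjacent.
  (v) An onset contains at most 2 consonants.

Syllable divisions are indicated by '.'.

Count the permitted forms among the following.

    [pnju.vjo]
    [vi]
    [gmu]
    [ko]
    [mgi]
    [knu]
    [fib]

4

[pnju.vjo] — violates constraint (v): syllable 1 onset /pnj/ has 3 consonants (> 2) → not permitted
[vi] — σ1 onset /v/, coda /∅/ ok → permitted
[gmu] — σ1 onset /gm/ (1→3 rises), coda /∅/ ok → permitted
[ko] — σ1 onset /k/, coda /∅/ ok → permitted
[mgi] — violates constraint (ii): syllable 1 onset /mg/: /m/ (nasal, 3) → /g/ (stop, 1) does not rise → not permitted
[knu] — σ1 onset /kn/ (1→3 rises), coda /∅/ ok → permitted
[fib] — violates constraint (iii): syllable 1 coda /b/ has 1 consonant (> 0) → not permitted
Permitted: [vi], [gmu], [ko], [knu] → 4.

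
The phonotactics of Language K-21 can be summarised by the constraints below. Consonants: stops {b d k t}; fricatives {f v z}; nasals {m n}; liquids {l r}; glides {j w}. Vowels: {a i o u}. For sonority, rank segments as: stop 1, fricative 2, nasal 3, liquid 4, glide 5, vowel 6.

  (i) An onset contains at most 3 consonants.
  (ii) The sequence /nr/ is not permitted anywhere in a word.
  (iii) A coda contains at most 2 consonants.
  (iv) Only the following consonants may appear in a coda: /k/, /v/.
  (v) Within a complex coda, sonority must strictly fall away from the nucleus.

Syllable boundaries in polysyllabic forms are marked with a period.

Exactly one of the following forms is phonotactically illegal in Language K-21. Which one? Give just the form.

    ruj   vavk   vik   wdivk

ruj — violates constraint (iv): syllable 1 coda contains /j/, which is not a licensed coda consonant → phonotactically illegal
vavk — σ1 onset /v/, coda /vk/ (2→1 falls) ok → phonotactically legal
vik — σ1 onset /v/, coda /k/ ok → phonotactically legal
wdivk — σ1 onset /wd/ (2C), coda /vk/ (2→1 falls) ok → phonotactically legal

ruj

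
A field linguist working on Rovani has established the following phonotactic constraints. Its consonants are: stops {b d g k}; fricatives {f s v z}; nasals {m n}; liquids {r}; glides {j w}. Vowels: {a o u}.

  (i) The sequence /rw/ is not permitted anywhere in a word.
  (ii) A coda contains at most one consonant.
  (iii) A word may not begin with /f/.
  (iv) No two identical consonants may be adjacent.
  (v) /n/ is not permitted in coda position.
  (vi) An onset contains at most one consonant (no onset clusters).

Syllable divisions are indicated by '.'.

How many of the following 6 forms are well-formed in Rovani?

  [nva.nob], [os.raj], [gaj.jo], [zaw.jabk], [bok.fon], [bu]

[nva.nob] — violates constraint (vi): syllable 1 onset /nv/ has 2 consonants (> 1) → ill-formed
[os.raj] — σ1 onset /∅/, coda /s/ ok; σ2 onset /r/, coda /j/ ok → well-formed
[gaj.jo] — violates constraint (iv): adjacent identical consonants /jj/ → ill-formed
[zaw.jabk] — violates constraint (ii): syllable 2 coda /bk/ has 2 consonants (> 1) → ill-formed
[bok.fon] — violates constraint (v): syllable 2 coda contains /n/ → ill-formed
[bu] — σ1 onset /b/, coda /∅/ ok → well-formed
Well-formed: [os.raj], [bu] → 2.

2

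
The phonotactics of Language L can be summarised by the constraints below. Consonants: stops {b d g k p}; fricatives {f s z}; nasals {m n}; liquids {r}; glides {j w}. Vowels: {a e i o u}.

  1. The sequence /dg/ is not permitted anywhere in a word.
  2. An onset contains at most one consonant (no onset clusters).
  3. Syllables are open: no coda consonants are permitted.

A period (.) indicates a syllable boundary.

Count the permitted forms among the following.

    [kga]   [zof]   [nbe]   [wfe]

[kga] — violates constraint 2: syllable 1 onset /kg/ has 2 consonants (> 1) → not permitted
[zof] — violates constraint 3: syllable 1 coda /f/ has 1 consonant (> 0) → not permitted
[nbe] — violates constraint 2: syllable 1 onset /nb/ has 2 consonants (> 1) → not permitted
[wfe] — violates constraint 2: syllable 1 onset /wf/ has 2 consonants (> 1) → not permitted
No form is permitted → 0.

0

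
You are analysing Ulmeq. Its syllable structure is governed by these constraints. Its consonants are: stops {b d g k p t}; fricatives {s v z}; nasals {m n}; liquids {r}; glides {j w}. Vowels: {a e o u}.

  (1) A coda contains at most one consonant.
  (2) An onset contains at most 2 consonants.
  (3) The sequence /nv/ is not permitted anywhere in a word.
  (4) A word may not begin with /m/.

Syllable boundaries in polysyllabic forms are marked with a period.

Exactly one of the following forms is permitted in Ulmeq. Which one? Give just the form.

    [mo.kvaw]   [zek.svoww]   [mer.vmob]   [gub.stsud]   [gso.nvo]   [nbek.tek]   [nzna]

[nbek.tek]

[mo.kvaw] — violates constraint 4: word begins with /m/ → not permitted
[zek.svoww] — violates constraint 1: syllable 2 coda /ww/ has 2 consonants (> 1) → not permitted
[mer.vmob] — violates constraint 4: word begins with /m/ → not permitted
[gub.stsud] — violates constraint 2: syllable 2 onset /sts/ has 3 consonants (> 2) → not permitted
[gso.nvo] — violates constraint 3: contains banned sequence /nv/ → not permitted
[nbek.tek] — σ1 onset /nb/ (2C), coda /k/ ok; σ2 onset /t/, coda /k/ ok → permitted
[nzna] — violates constraint 2: syllable 1 onset /nzn/ has 3 consonants (> 2) → not permitted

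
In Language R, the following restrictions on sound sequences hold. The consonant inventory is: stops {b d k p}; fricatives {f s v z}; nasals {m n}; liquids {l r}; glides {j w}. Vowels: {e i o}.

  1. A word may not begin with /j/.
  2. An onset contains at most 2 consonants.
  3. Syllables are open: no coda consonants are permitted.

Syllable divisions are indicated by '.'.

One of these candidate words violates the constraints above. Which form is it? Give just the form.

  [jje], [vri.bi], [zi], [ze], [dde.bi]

[jje] — violates constraint 1: word begins with /j/ → ill-formed
[vri.bi] — σ1 onset /vr/ (2C), coda /∅/ ok; σ2 onset /b/, coda /∅/ ok → well-formed
[zi] — σ1 onset /z/, coda /∅/ ok → well-formed
[ze] — σ1 onset /z/, coda /∅/ ok → well-formed
[dde.bi] — σ1 onset /dd/ (2C), coda /∅/ ok; σ2 onset /b/, coda /∅/ ok → well-formed

[jje]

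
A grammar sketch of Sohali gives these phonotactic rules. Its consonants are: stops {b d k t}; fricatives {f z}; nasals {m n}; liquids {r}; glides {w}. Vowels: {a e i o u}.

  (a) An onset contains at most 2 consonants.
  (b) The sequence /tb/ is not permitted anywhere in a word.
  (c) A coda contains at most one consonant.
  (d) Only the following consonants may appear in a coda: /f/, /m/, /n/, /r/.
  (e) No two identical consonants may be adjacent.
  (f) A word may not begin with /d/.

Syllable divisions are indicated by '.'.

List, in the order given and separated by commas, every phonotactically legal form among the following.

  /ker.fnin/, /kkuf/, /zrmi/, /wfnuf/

/ker.fnin/

/ker.fnin/ — σ1 onset /k/, coda /r/ ok; σ2 onset /fn/ (2C), coda /n/ ok → phonotactically legal
/kkuf/ — violates constraint (e): adjacent identical consonants /kk/ → phonotactically illegal
/zrmi/ — violates constraint (a): syllable 1 onset /zrm/ has 3 consonants (> 2) → phonotactically illegal
/wfnuf/ — violates constraint (a): syllable 1 onset /wfn/ has 3 consonants (> 2) → phonotactically illegal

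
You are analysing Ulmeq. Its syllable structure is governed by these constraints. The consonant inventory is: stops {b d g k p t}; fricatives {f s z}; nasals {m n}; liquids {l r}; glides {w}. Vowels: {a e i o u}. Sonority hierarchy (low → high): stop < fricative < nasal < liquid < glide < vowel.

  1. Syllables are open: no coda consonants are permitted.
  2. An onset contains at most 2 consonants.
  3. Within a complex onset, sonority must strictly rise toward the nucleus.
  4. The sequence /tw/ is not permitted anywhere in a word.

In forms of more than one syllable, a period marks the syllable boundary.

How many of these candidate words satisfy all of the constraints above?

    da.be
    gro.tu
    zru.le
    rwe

4

da.be — σ1 onset /d/, coda /∅/ ok; σ2 onset /b/, coda /∅/ ok → well-formed
gro.tu — σ1 onset /gr/ (1→4 rises), coda /∅/ ok; σ2 onset /t/, coda /∅/ ok → well-formed
zru.le — σ1 onset /zr/ (2→4 rises), coda /∅/ ok; σ2 onset /l/, coda /∅/ ok → well-formed
rwe — σ1 onset /rw/ (4→5 rises), coda /∅/ ok → well-formed
Well-formed: da.be, gro.tu, zru.le, rwe → 4.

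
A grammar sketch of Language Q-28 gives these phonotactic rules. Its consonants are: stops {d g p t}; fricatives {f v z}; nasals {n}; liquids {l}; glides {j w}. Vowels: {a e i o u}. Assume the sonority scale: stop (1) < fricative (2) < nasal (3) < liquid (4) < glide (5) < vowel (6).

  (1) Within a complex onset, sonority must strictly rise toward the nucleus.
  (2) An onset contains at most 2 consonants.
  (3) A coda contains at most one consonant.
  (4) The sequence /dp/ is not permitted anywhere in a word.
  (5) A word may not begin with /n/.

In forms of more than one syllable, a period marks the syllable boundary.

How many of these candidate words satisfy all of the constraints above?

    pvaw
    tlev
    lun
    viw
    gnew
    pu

6

pvaw — σ1 onset /pv/ (1→2 rises), coda /w/ ok → well-formed
tlev — σ1 onset /tl/ (1→4 rises), coda /v/ ok → well-formed
lun — σ1 onset /l/, coda /n/ ok → well-formed
viw — σ1 onset /v/, coda /w/ ok → well-formed
gnew — σ1 onset /gn/ (1→3 rises), coda /w/ ok → well-formed
pu — σ1 onset /p/, coda /∅/ ok → well-formed
Well-formed: pvaw, tlev, lun, viw, gnew, pu → 6.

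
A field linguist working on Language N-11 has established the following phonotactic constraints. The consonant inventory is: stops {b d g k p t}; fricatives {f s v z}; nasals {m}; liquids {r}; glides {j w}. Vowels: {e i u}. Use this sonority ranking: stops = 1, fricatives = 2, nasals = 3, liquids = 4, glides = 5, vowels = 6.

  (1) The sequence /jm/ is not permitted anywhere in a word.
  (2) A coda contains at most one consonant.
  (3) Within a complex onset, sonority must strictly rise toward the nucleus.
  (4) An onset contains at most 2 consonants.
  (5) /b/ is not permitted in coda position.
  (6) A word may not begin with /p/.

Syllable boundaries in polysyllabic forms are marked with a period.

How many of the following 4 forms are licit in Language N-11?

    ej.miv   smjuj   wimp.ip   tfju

ej.miv — violates constraint 1: contains banned sequence /jm/ → illicit
smjuj — violates constraint 4: syllable 1 onset /smj/ has 3 consonants (> 2) → illicit
wimp.ip — violates constraint 2: syllable 1 coda /mp/ has 2 consonants (> 1) → illicit
tfju — violates constraint 4: syllable 1 onset /tfj/ has 3 consonants (> 2) → illicit
No form is licit → 0.

0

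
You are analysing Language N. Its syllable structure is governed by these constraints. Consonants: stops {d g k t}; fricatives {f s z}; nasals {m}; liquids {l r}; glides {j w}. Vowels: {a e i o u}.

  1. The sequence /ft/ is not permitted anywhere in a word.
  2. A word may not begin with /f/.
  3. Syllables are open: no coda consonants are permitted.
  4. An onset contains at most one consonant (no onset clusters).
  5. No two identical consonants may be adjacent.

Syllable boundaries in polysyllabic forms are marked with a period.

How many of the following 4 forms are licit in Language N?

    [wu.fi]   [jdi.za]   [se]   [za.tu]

3

[wu.fi] — σ1 onset /w/, coda /∅/ ok; σ2 onset /f/, coda /∅/ ok → licit
[jdi.za] — violates constraint 4: syllable 1 onset /jd/ has 2 consonants (> 1) → illicit
[se] — σ1 onset /s/, coda /∅/ ok → licit
[za.tu] — σ1 onset /z/, coda /∅/ ok; σ2 onset /t/, coda /∅/ ok → licit
Licit: [wu.fi], [se], [za.tu] → 3.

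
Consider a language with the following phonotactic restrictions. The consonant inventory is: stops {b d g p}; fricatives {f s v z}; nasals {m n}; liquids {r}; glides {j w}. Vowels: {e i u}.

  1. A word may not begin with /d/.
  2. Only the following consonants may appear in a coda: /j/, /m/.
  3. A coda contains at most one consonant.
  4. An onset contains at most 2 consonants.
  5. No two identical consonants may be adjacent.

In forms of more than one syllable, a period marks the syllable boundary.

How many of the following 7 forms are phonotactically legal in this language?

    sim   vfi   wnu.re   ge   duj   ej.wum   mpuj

sim — σ1 onset /s/, coda /m/ ok → phonotactically legal
vfi — σ1 onset /vf/ (2C), coda /∅/ ok → phonotactically legal
wnu.re — σ1 onset /wn/ (2C), coda /∅/ ok; σ2 onset /r/, coda /∅/ ok → phonotactically legal
ge — σ1 onset /g/, coda /∅/ ok → phonotactically legal
duj — violates constraint 1: word begins with /d/ → phonotactically illegal
ej.wum — σ1 onset /∅/, coda /j/ ok; σ2 onset /w/, coda /m/ ok → phonotactically legal
mpuj — σ1 onset /mp/ (2C), coda /j/ ok → phonotactically legal
Phonotactically legal: sim, vfi, wnu.re, ge, ej.wum, mpuj → 6.

6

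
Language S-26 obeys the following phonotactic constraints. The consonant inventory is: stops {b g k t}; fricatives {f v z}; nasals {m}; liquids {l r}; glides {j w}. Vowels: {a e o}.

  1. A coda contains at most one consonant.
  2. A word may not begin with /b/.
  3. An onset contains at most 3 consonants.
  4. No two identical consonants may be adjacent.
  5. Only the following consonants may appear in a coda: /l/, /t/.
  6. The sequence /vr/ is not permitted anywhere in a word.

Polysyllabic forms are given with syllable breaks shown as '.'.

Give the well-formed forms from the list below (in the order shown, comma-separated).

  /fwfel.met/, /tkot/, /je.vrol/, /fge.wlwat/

/fwfel.met/ — σ1 onset /fwf/ (3C), coda /l/ ok; σ2 onset /m/, coda /t/ ok → well-formed
/tkot/ — σ1 onset /tk/ (2C), coda /t/ ok → well-formed
/je.vrol/ — violates constraint 6: contains banned sequence /vr/ → ill-formed
/fge.wlwat/ — σ1 onset /fg/ (2C), coda /∅/ ok; σ2 onset /wlw/ (3C), coda /t/ ok → well-formed

/fwfel.met/, /tkot/, /fge.wlwat/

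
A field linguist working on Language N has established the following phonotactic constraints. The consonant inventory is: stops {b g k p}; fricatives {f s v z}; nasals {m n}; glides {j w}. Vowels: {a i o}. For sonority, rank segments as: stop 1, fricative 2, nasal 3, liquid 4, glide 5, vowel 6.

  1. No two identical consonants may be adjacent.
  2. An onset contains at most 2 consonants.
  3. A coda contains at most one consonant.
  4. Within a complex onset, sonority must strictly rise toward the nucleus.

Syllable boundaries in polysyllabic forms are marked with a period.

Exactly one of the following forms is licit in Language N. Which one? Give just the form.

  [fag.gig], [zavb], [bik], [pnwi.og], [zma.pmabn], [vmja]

[bik]

[fag.gig] — violates constraint 1: adjacent identical consonants /gg/ → illicit
[zavb] — violates constraint 3: syllable 1 coda /vb/ has 2 consonants (> 1) → illicit
[bik] — σ1 onset /b/, coda /k/ ok → licit
[pnwi.og] — violates constraint 2: syllable 1 onset /pnw/ has 3 consonants (> 2) → illicit
[zma.pmabn] — violates constraint 3: syllable 2 coda /bn/ has 2 consonants (> 1) → illicit
[vmja] — violates constraint 2: syllable 1 onset /vmj/ has 3 consonants (> 2) → illicit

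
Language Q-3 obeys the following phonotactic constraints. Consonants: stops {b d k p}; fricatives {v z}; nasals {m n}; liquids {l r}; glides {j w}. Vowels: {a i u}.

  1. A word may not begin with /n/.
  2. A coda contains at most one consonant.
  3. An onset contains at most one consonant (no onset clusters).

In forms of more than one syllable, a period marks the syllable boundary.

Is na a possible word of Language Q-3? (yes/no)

no

na — violates constraint 1: word begins with /n/ → illicit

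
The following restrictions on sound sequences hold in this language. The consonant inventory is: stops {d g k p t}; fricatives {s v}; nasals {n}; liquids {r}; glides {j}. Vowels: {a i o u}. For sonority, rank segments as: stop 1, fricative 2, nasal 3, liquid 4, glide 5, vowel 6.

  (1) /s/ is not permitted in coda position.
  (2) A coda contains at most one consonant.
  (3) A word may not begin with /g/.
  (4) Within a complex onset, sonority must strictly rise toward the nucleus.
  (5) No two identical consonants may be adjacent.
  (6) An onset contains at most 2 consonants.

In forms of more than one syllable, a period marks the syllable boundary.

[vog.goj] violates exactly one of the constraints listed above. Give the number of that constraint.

5

[vog.goj]: adjacent identical consonants /gg/.
This is a violation of constraint 5: "No two identical consonants may be adjacent."
The remaining constraints (1, 2, 3, 4, 6) are satisfied.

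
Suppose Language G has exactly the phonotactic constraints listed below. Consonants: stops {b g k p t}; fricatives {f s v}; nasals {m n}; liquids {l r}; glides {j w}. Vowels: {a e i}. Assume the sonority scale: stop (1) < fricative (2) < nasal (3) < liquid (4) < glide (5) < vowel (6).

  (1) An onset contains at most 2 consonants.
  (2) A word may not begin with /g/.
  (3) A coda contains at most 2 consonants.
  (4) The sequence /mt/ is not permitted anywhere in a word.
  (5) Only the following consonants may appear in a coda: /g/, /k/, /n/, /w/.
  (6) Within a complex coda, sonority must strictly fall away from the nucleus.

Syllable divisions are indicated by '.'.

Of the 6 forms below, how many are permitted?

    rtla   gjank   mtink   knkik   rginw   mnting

0

rtla — violates constraint 1: syllable 1 onset /rtl/ has 3 consonants (> 2) → not permitted
gjank — violates constraint 2: word begins with /g/ → not permitted
mtink — violates constraint 4: contains banned sequence /mt/ → not permitted
knkik — violates constraint 1: syllable 1 onset /knk/ has 3 consonants (> 2) → not permitted
rginw — violates constraint 6: syllable 1 coda /nw/: /n/ (nasal, 3) → /w/ (glide, 5) does not fall → not permitted
mnting — violates constraint 1: syllable 1 onset /mnt/ has 3 consonants (> 2) → not permitted
No form is permitted → 0.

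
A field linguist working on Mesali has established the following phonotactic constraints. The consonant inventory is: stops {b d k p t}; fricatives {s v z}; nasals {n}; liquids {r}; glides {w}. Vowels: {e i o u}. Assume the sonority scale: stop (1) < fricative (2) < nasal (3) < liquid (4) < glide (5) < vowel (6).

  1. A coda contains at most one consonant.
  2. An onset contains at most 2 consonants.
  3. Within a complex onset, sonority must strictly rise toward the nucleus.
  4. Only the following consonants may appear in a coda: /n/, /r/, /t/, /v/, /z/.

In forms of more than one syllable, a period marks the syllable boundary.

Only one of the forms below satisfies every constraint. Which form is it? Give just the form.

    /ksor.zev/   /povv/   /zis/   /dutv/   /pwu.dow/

/ksor.zev/

/ksor.zev/ — σ1 onset /ks/ (1→2 rises), coda /r/ ok; σ2 onset /z/, coda /v/ ok → licit
/povv/ — violates constraint 1: syllable 1 coda /vv/ has 2 consonants (> 1) → illicit
/zis/ — violates constraint 4: syllable 1 coda contains /s/, which is not a licensed coda consonant → illicit
/dutv/ — violates constraint 1: syllable 1 coda /tv/ has 2 consonants (> 1) → illicit
/pwu.dow/ — violates constraint 4: syllable 2 coda contains /w/, which is not a licensed coda consonant → illicit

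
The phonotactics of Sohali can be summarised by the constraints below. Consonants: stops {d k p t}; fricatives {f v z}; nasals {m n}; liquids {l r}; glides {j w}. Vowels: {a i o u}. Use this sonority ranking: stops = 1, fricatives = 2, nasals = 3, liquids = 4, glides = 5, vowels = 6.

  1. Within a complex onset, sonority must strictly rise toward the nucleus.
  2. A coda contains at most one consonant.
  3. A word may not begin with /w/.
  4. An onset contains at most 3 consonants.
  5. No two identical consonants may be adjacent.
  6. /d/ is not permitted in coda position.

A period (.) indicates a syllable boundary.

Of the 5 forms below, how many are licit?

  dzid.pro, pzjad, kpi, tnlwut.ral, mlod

dzid.pro — violates constraint 6: syllable 1 coda contains /d/ → illicit
pzjad — violates constraint 6: syllable 1 coda contains /d/ → illicit
kpi — violates constraint 1: syllable 1 onset /kp/: /k/ (stop, 1) → /p/ (stop, 1) does not rise → illicit
tnlwut.ral — violates constraint 4: syllable 1 onset /tnlw/ has 4 consonants (> 3) → illicit
mlod — violates constraint 6: syllable 1 coda contains /d/ → illicit
No form is licit → 0.

0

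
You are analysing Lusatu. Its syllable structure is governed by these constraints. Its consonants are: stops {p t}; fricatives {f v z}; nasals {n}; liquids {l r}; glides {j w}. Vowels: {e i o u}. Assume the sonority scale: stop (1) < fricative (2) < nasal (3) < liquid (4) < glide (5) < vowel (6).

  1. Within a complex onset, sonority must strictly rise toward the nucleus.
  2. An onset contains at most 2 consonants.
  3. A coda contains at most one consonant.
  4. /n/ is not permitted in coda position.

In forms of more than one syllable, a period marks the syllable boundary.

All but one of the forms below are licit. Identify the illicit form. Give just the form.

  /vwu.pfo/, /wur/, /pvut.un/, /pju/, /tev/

/vwu.pfo/ — σ1 onset /vw/ (2→5 rises), coda /∅/ ok; σ2 onset /pf/ (1→2 rises), coda /∅/ ok → licit
/wur/ — σ1 onset /w/, coda /r/ ok → licit
/pvut.un/ — violates constraint 4: syllable 2 coda contains /n/ → illicit
/pju/ — σ1 onset /pj/ (1→5 rises), coda /∅/ ok → licit
/tev/ — σ1 onset /t/, coda /v/ ok → licit

/pvut.un/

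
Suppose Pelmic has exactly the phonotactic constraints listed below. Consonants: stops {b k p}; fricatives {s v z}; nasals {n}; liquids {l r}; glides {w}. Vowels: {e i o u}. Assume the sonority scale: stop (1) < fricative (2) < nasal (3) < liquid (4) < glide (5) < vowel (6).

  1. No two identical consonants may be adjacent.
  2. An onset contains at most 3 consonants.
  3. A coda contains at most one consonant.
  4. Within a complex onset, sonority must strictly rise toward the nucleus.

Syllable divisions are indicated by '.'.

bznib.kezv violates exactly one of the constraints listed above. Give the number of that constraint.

3

bznib.kezv: syllable 2 coda /zv/ has 2 consonants (> 1).
This is a violation of constraint 3: "A coda contains at most one consonant."
The remaining constraints (1, 2, 4) are satisfied.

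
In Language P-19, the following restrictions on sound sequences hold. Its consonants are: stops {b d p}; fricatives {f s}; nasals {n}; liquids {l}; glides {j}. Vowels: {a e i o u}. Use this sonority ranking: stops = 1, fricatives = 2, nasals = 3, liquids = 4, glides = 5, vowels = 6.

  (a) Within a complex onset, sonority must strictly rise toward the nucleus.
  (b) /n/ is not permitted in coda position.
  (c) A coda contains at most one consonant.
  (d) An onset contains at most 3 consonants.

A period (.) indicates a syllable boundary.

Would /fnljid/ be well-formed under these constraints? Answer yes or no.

/fnljid/ — violates constraint (d): syllable 1 onset /fnlj/ has 4 consonants (> 3) → ill-formed

no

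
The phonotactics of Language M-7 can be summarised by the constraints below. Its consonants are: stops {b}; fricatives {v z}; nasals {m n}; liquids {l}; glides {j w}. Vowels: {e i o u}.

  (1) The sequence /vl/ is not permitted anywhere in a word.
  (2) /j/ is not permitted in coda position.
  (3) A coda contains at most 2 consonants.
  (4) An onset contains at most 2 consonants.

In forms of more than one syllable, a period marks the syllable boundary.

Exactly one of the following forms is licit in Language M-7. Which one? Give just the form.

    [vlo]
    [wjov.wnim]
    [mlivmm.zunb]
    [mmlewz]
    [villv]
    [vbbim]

[vlo] — violates constraint 1: contains banned sequence /vl/ → illicit
[wjov.wnim] — σ1 onset /wj/ (2C), coda /v/ ok; σ2 onset /wn/ (2C), coda /m/ ok → licit
[mlivmm.zunb] — violates constraint 3: syllable 1 coda /vmm/ has 3 consonants (> 2) → illicit
[mmlewz] — violates constraint 4: syllable 1 onset /mml/ has 3 consonants (> 2) → illicit
[villv] — violates constraint 3: syllable 1 coda /llv/ has 3 consonants (> 2) → illicit
[vbbim] — violates constraint 4: syllable 1 onset /vbb/ has 3 consonants (> 2) → illicit

[wjov.wnim]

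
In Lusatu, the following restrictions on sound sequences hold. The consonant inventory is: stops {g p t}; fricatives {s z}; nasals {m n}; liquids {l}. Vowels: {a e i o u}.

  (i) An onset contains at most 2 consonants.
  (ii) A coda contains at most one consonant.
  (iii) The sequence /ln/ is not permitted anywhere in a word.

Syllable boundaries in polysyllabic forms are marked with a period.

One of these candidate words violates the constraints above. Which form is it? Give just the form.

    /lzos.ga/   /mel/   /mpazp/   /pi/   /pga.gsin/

/lzos.ga/ — σ1 onset /lz/ (2C), coda /s/ ok; σ2 onset /g/, coda /∅/ ok → well-formed
/mel/ — σ1 onset /m/, coda /l/ ok → well-formed
/mpazp/ — violates constraint (ii): syllable 1 coda /zp/ has 2 consonants (> 1) → ill-formed
/pi/ — σ1 onset /p/, coda /∅/ ok → well-formed
/pga.gsin/ — σ1 onset /pg/ (2C), coda /∅/ ok; σ2 onset /gs/ (2C), coda /n/ ok → well-formed

/mpazp/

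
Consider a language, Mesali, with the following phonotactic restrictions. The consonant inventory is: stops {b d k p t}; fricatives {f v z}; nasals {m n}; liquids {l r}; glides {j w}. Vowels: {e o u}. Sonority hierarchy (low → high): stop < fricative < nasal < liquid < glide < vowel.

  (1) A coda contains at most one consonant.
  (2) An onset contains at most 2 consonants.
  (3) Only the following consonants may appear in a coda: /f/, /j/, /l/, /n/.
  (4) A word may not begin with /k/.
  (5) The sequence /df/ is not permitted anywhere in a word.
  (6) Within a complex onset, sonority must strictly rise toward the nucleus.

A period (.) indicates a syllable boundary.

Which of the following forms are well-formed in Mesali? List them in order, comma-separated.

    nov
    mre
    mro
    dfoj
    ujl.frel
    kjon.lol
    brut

nov — violates constraint 3: syllable 1 coda contains /v/, which is not a licensed coda consonant → ill-formed
mre — σ1 onset /mr/ (3→4 rises), coda /∅/ ok → well-formed
mro — σ1 onset /mr/ (3→4 rises), coda /∅/ ok → well-formed
dfoj — violates constraint 5: contains banned sequence /df/ → ill-formed
ujl.frel — violates constraint 1: syllable 1 coda /jl/ has 2 consonants (> 1) → ill-formed
kjon.lol — violates constraint 4: word begins with /k/ → ill-formed
brut — violates constraint 3: syllable 1 coda contains /t/, which is not a licensed coda consonant → ill-formed

mre, mro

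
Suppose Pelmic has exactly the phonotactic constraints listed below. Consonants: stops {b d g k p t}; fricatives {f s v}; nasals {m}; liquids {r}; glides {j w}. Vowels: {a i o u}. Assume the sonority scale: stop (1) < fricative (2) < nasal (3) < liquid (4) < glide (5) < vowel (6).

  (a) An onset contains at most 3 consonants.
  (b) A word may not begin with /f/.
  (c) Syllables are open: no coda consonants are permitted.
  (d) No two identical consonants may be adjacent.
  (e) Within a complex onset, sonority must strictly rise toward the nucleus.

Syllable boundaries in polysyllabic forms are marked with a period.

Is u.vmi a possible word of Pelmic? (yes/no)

u.vmi — σ1 onset /∅/, coda /∅/ ok; σ2 onset /vm/ (2→3 rises), coda /∅/ ok → permitted

yes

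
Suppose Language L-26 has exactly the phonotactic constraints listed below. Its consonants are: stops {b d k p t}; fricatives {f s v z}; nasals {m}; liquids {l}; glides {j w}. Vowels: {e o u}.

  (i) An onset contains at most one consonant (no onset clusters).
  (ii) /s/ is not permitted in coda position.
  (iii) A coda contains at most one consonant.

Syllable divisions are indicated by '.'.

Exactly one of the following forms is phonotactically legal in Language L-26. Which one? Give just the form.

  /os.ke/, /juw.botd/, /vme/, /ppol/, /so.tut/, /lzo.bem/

/so.tut/

/os.ke/ — violates constraint (ii): syllable 1 coda contains /s/ → phonotactically illegal
/juw.botd/ — violates constraint (iii): syllable 2 coda /td/ has 2 consonants (> 1) → phonotactically illegal
/vme/ — violates constraint (i): syllable 1 onset /vm/ has 2 consonants (> 1) → phonotactically illegal
/ppol/ — violates constraint (i): syllable 1 onset /pp/ has 2 consonants (> 1) → phonotactically illegal
/so.tut/ — σ1 onset /s/, coda /∅/ ok; σ2 onset /t/, coda /t/ ok → phonotactically legal
/lzo.bem/ — violates constraint (i): syllable 1 onset /lz/ has 2 consonants (> 1) → phonotactically illegal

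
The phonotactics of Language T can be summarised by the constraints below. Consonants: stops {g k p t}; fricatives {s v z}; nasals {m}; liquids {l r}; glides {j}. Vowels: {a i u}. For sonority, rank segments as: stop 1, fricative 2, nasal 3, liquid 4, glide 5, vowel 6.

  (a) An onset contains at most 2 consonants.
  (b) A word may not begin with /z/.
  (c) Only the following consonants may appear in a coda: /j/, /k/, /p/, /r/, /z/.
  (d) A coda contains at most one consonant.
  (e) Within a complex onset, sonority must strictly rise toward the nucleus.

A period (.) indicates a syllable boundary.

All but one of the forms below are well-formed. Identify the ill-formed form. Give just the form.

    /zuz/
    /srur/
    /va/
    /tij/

/zuz/ — violates constraint (b): word begins with /z/ → ill-formed
/srur/ — σ1 onset /sr/ (2→4 rises), coda /r/ ok → well-formed
/va/ — σ1 onset /v/, coda /∅/ ok → well-formed
/tij/ — σ1 onset /t/, coda /j/ ok → well-formed

/zuz/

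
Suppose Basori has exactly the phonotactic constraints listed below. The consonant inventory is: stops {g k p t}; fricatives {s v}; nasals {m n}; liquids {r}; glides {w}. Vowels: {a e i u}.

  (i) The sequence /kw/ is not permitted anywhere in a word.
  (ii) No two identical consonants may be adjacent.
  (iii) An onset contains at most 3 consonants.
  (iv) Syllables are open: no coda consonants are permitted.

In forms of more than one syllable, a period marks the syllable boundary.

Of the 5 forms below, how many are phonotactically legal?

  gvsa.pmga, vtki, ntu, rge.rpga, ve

5

gvsa.pmga — σ1 onset /gvs/ (3C), coda /∅/ ok; σ2 onset /pmg/ (3C), coda /∅/ ok → phonotactically legal
vtki — σ1 onset /vtk/ (3C), coda /∅/ ok → phonotactically legal
ntu — σ1 onset /nt/ (2C), coda /∅/ ok → phonotactically legal
rge.rpga — σ1 onset /rg/ (2C), coda /∅/ ok; σ2 onset /rpg/ (3C), coda /∅/ ok → phonotactically legal
ve — σ1 onset /v/, coda /∅/ ok → phonotactically legal
Phonotactically legal: gvsa.pmga, vtki, ntu, rge.rpga, ve → 5.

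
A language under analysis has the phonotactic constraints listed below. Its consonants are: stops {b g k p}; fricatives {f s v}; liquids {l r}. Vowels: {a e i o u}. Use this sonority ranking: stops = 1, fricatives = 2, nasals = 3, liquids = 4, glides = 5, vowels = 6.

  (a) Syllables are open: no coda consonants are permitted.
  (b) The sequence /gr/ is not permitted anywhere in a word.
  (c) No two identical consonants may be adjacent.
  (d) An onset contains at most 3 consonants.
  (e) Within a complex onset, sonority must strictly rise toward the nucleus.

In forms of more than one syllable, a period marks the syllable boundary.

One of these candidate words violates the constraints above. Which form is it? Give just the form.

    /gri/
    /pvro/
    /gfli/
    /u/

/gri/ — violates constraint (b): contains banned sequence /gr/ → not permitted
/pvro/ — σ1 onset /pvr/ (1→2→4 rises), coda /∅/ ok → permitted
/gfli/ — σ1 onset /gfl/ (1→2→4 rises), coda /∅/ ok → permitted
/u/ — σ1 onset /∅/, coda /∅/ ok → permitted

/gri/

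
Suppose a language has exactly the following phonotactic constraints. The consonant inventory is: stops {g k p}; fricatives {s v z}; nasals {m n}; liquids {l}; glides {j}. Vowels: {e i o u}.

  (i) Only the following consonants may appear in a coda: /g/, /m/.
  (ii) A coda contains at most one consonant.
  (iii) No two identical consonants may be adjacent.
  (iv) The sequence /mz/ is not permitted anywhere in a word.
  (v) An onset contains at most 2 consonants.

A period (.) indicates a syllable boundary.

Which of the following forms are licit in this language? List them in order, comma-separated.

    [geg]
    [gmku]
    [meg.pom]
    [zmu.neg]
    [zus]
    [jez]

[geg] — σ1 onset /g/, coda /g/ ok → licit
[gmku] — violates constraint (v): syllable 1 onset /gmk/ has 3 consonants (> 2) → illicit
[meg.pom] — σ1 onset /m/, coda /g/ ok; σ2 onset /p/, coda /m/ ok → licit
[zmu.neg] — σ1 onset /zm/ (2C), coda /∅/ ok; σ2 onset /n/, coda /g/ ok → licit
[zus] — violates constraint (i): syllable 1 coda contains /s/, which is not a licensed coda consonant → illicit
[jez] — violates constraint (i): syllable 1 coda contains /z/, which is not a licensed coda consonant → illicit

[geg], [meg.pom], [zmu.neg]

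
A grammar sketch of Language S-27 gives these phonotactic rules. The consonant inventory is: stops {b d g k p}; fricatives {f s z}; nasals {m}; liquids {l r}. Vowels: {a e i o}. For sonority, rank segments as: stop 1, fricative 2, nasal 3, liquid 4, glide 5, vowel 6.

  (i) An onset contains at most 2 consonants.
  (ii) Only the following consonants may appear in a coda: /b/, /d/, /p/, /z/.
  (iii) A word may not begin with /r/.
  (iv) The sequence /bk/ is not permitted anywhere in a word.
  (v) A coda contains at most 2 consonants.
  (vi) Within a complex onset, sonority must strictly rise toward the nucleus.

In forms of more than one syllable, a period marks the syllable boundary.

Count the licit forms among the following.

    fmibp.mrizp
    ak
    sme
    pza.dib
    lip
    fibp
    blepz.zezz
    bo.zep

fmibp.mrizp — σ1 onset /fm/ (2→3 rises), coda /bp/ (2C) ok; σ2 onset /mr/ (3→4 rises), coda /zp/ (2C) ok → licit
ak — violates constraint (ii): syllable 1 coda contains /k/, which is not a licensed coda consonant → illicit
sme — σ1 onset /sm/ (2→3 rises), coda /∅/ ok → licit
pza.dib — σ1 onset /pz/ (1→2 rises), coda /∅/ ok; σ2 onset /d/, coda /b/ ok → licit
lip — σ1 onset /l/, coda /p/ ok → licit
fibp — σ1 onset /f/, coda /bp/ (2C) ok → licit
blepz.zezz — σ1 onset /bl/ (1→4 rises), coda /pz/ (2C) ok; σ2 onset /z/, coda /zz/ (2C) ok → licit
bo.zep — σ1 onset /b/, coda /∅/ ok; σ2 onset /z/, coda /p/ ok → licit
Licit: fmibp.mrizp, sme, pza.dib, lip, fibp, blepz.zezz, bo.zep → 7.

7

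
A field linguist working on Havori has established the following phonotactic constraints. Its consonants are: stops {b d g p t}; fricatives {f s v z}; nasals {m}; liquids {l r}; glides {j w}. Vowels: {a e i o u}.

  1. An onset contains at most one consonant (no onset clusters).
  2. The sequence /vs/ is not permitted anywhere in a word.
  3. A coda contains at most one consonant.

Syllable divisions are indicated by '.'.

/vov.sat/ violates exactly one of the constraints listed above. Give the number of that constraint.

/vov.sat/: contains banned sequence /vs/.
This is a violation of constraint 2: "The sequence /vs/ is not permitted anywhere in a word."
The remaining constraints (1, 3) are satisfied.

2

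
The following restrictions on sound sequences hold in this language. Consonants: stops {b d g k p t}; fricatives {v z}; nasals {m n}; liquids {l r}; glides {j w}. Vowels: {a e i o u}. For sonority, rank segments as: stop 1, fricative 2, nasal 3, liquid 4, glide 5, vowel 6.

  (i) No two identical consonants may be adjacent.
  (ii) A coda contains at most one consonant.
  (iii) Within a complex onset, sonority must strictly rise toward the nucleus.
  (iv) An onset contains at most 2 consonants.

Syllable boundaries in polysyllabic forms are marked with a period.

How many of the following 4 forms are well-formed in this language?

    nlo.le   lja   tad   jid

4

nlo.le — σ1 onset /nl/ (3→4 rises), coda /∅/ ok; σ2 onset /l/, coda /∅/ ok → well-formed
lja — σ1 onset /lj/ (4→5 rises), coda /∅/ ok → well-formed
tad — σ1 onset /t/, coda /d/ ok → well-formed
jid — σ1 onset /j/, coda /d/ ok → well-formed
Well-formed: nlo.le, lja, tad, jid → 4.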